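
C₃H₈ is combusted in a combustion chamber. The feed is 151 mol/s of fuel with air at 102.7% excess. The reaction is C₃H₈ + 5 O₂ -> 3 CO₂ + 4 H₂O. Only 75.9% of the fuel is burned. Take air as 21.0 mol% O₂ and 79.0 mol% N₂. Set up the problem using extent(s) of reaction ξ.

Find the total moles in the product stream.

Stoichiometric O₂ = 5 × 151 = 755 mol/s; O₂ fed = 755 × 2.027 = 1530 mol/s.
N₂ fed = 1530 × 79/21 = 5757 mol/s.
Fuel reacted = 0.759 × 151 → ξ = 114.6 mol/s.
Outlet (n = n₀ + ν ξ):
  C₃H₈: 151 − 1(114.6) = 36.39
  O₂: 1530 − 5(114.6) = 957.3
  N₂: 5757 (inert)
  CO₂: 0 + 3(114.6) = 343.8
  H₂O: 0 + 4(114.6) = 458.4
Total out = 36.39 + 957.3 + 5757 + 343.8 + 458.4 = 7553 mol/s.

7550 mol/s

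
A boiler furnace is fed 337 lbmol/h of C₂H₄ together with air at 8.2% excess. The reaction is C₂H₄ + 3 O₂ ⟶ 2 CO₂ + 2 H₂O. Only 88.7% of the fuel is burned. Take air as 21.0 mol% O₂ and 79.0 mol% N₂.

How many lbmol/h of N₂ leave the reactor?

Stoichiometric O₂ = 3 × 337 = 1011 lbmol/h; O₂ fed = 1011 × 1.082 = 1094 lbmol/h.
N₂ fed = 1094 × 79/21 = 4115 lbmol/h.
Fuel reacted = 0.887 × 337 → ξ = 298.9 lbmol/h.
Outlet (n = n₀ + ν ξ):
  C₂H₄: 337 − 1(298.9) = 38.08
  O₂: 1094 − 3(298.9) = 197.1
  N₂: 4115 (inert)
  CO₂: 0 + 2(298.9) = 597.8
  H₂O: 0 + 2(298.9) = 597.8

4120 lbmol/h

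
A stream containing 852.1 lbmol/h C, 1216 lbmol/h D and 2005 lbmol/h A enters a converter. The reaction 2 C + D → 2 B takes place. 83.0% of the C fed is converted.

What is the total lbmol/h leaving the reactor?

C reacted = 0.83 × 852.1 = 707.2 lbmol/h; ν_C = −2, so ξ = 707.2/2 = 353.6 lbmol/h.
Outlet amounts (n = n₀ + ν ξ):
  C: 852.1 − 2(353.6) = 144.9
  D: 1216 − 1(353.6) = 862.4
  B: 0 + 2(353.6) = 707.2
  A: 2005 (inert)
Total out = 144.9 + 862.4 + 707.2 + 2005 = 3719 lbmol/h.

3720 lbmol/h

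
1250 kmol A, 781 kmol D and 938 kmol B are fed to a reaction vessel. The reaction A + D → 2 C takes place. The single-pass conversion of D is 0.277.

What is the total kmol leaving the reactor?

2970 kmol

D reacted = 0.277 × 781 = 216.3 kmol; ν_D = −1, so ξ = 216.3/1 = 216.3 kmol.
Outlet amounts (n = n₀ + ν ξ):
  A: 1250 − 1(216.3) = 1034
  D: 781 − 1(216.3) = 564.7
  C: 0 + 2(216.3) = 432.7
  B: 938 (inert)
Total out = 1034 + 564.7 + 432.7 + 938 = 2969 kmol.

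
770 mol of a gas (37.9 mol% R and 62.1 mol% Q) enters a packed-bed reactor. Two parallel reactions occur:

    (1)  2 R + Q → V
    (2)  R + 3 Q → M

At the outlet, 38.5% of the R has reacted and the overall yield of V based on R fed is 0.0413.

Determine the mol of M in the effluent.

Yield of V: 1ξ₁ / 291.8 = 0.0413 → ξ₁ = 12.05 mol.
Conversion of R: 2ξ₁ + 1ξ₂ = 0.385 × 291.8 = 112.4 → ξ₂ = 88.25 mol.
Outlet amounts (n = n₀ + Σ ν·ξ):
  R: 291.8 − 2(12.05) − 1(88.25) = 179.5
  Q: 478.2 − 1(12.05) − 3(88.25) = 201.4
  V: 0 + 1(12.05) = 12.05
  M: 0 + 1(88.25) = 88.25

88.2 mol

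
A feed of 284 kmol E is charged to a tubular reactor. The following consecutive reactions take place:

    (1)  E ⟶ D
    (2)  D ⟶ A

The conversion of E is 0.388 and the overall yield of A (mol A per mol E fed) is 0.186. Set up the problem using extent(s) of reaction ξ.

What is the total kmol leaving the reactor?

284 kmol

Conversion of E: E consumed = 1ξ₁ = 0.388 × 284 → ξ₁ = 110.2 kmol.
Yield of A: 1ξ₂ / 284 = 0.186 → ξ₂ = 52.82 kmol.
Outlet amounts (n = n₀ + Σ ν·ξ):
  E: 284 − 1(110.2) = 173.8
  D: 0 + 1(110.2) − 1(52.82) = 57.37
  A: 0 + 1(52.82) = 52.82
Total out = 173.8 + 57.37 + 52.82 = 284 kmol.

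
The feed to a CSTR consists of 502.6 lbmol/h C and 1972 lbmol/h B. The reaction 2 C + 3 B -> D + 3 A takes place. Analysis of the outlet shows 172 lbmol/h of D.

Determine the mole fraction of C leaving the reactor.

For D: n = n₀ + 1ξ → 172 = 0 + 1ξ, giving ξ = 172 lbmol/h.
Outlet amounts (n = n₀ + ν ξ):
  C: 502.6 − 2(172) = 158.6
  B: 1972 − 3(172) = 1456
  D: 0 + 1(172) = 172
  A: 0 + 3(172) = 516
Total out = 2303 lbmol/h; y_C = 158.6 / 2303 = 0.06888.

0.0689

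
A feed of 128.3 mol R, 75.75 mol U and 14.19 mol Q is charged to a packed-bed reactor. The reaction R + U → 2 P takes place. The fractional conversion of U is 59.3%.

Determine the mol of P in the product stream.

U reacted = 0.593 × 75.75 = 44.92 mol; ν_U = −1, so ξ = 44.92/1 = 44.92 mol.
Outlet amounts (n = n₀ + ν ξ):
  R: 128.3 − 1(44.92) = 83.38
  U: 75.75 − 1(44.92) = 30.83
  P: 0 + 2(44.92) = 89.84
  Q: 14.19 (inert)

89.8 mol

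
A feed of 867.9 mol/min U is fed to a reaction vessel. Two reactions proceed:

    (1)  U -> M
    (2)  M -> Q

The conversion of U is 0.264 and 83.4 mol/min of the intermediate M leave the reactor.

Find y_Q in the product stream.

Conversion of U: U consumed = 1ξ₁ = 0.264 × 867.9 → ξ₁ = 229.1 mol/min.
M balance: n_M = 0 + 1ξ₁ − 1ξ₂ = 83.4 → ξ₂ = (1·229.1 − 83.4)/1 = 145.7 mol/min.
Outlet amounts (n = n₀ + Σ ν·ξ):
  U: 867.9 − 1(229.1) = 638.8
  M: 0 + 1(229.1) − 1(145.7) = 83.4
  Q: 0 + 1(145.7) = 145.7
Total out = 867.9 mol/min; y_Q = 145.7 / 867.9 = 0.1679.

0.168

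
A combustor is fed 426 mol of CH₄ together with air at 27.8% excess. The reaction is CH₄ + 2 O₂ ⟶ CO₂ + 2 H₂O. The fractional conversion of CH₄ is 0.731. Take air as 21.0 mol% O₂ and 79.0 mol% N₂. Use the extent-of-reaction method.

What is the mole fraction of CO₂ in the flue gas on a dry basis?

Stoichiometric O₂ = 2 × 426 = 852 mol; O₂ fed = 852 × 1.278 = 1089 mol.
N₂ fed = 1089 × 79/21 = 4096 mol.
Fuel reacted = 0.731 × 426 → ξ = 311.4 mol.
Outlet (n = n₀ + ν ξ):
  CH₄: 426 − 1(311.4) = 114.6
  O₂: 1089 − 2(311.4) = 466
  N₂: 4096 (inert)
  CO₂: 0 + 1(311.4) = 311.4
  H₂O: 0 + 2(311.4) = 622.8
Dry total = 4988 mol; y_CO₂ (dry) = 311.4 / 4988 = 0.06243.

0.0624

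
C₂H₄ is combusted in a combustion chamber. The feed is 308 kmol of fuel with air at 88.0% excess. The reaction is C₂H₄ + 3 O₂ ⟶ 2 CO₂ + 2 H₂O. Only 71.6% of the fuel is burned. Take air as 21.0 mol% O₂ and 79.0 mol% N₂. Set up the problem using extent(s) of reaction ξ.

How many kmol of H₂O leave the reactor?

Stoichiometric O₂ = 3 × 308 = 924 kmol; O₂ fed = 924 × 1.880 = 1737 kmol.
N₂ fed = 1737 × 79/21 = 6535 kmol.
Fuel reacted = 0.716 × 308 → ξ = 220.5 kmol.
Outlet (n = n₀ + ν ξ):
  C₂H₄: 308 − 1(220.5) = 87.47
  O₂: 1737 − 3(220.5) = 1076
  N₂: 6535 (inert)
  CO₂: 0 + 2(220.5) = 441.1
  H₂O: 0 + 2(220.5) = 441.1

441 kmol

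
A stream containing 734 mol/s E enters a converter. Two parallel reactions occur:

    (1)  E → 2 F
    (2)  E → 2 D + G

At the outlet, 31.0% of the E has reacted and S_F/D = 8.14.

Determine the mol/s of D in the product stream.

Conversion of E: E consumed = 0.31 × 734 = 227.5 mol/s = 1ξ₁ + 1ξ₂.
Selectivity: 2ξ₁ / (2ξ₂) = 8.14 → ξ₁ = 8.14 ξ₂.
Substitute: (1·8.14 + 1) ξ₂ = 227.5 → ξ₂ = 24.89 mol/s, ξ₁ = 202.6 mol/s.
Outlet amounts (n = n₀ + Σ ν·ξ):
  E: 734 − 1(202.6) − 1(24.89) = 506.5
  F: 0 + 2(202.6) = 405.3
  D: 0 + 2(24.89) = 49.79
  G: 0 + 1(24.89) = 24.89

49.8 mol/s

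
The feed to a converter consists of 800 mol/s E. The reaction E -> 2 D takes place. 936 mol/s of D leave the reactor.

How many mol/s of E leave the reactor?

For D: n = n₀ + 2ξ → 936 = 0 + 2ξ, giving ξ = 468 mol/s.
Outlet amounts (n = n₀ + ν ξ):
  E: 800 − 1(468) = 332
  D: 0 + 2(468) = 936

332 mol/s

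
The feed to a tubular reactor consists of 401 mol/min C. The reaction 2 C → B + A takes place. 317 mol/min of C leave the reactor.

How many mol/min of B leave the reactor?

42 mol/min

For C: n = n₀ − 2ξ → 317 = 401 − 2ξ, giving ξ = 42 mol/min.
Outlet amounts (n = n₀ + ν ξ):
  C: 401 − 2(42) = 317
  B: 0 + 1(42) = 42
  A: 0 + 1(42) = 42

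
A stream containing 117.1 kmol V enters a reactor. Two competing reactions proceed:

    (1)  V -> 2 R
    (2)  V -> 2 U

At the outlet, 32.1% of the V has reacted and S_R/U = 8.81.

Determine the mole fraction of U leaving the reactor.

Conversion of V: V consumed = 0.321 × 117.1 = 37.59 kmol = 1ξ₁ + 1ξ₂.
Selectivity: 2ξ₁ / (2ξ₂) = 8.81 → ξ₁ = 8.81 ξ₂.
Substitute: (1·8.81 + 1) ξ₂ = 37.59 → ξ₂ = 3.832 kmol, ξ₁ = 33.76 kmol.
Outlet amounts (n = n₀ + Σ ν·ξ):
  V: 117.1 − 1(33.76) − 1(3.832) = 79.51
  R: 0 + 2(33.76) = 67.51
  U: 0 + 2(3.832) = 7.663
Total out = 154.7 kmol; y_U = 7.663 / 154.7 = 0.04954.

0.0495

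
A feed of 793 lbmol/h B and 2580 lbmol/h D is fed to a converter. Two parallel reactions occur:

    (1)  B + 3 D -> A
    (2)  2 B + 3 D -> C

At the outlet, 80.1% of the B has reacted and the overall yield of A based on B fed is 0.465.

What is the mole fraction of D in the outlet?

Yield of A: 1ξ₁ / 793 = 0.465 → ξ₁ = 368.7 lbmol/h.
Conversion of B: 1ξ₁ + 2ξ₂ = 0.801 × 793 = 635.2 → ξ₂ = 133.2 lbmol/h.
Outlet amounts (n = n₀ + Σ ν·ξ):
  B: 793 − 1(368.7) − 2(133.2) = 157.8
  D: 2580 − 3(368.7) − 3(133.2) = 1074
  A: 0 + 1(368.7) = 368.7
  C: 0 + 1(133.2) = 133.2
Total out = 1734 lbmol/h; y_D = 1074 / 1734 = 0.6195.

0.619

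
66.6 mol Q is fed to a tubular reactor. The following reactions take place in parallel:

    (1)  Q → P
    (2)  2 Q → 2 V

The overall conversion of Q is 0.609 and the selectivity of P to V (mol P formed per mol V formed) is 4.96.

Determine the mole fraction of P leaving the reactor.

0.507

Conversion of Q: Q consumed = 0.609 × 66.6 = 40.56 mol = 1ξ₁ + 2ξ₂.
Selectivity: 1ξ₁ / (2ξ₂) = 4.96 → ξ₁ = 9.92 ξ₂.
Substitute: (1·9.92 + 2) ξ₂ = 40.56 → ξ₂ = 3.403 mol, ξ₁ = 33.75 mol.
Outlet amounts (n = n₀ + Σ ν·ξ):
  Q: 66.6 − 1(33.75) − 2(3.403) = 26.04
  P: 0 + 1(33.75) = 33.75
  V: 0 + 2(3.403) = 6.805
Total out = 66.6 mol; y_P = 33.75 / 66.6 = 0.5068.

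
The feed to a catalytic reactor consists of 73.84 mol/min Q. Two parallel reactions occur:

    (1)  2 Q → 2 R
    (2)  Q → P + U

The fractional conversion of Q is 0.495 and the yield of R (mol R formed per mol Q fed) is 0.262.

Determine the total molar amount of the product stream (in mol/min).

Yield of R: 2ξ₁ / 73.84 = 0.262 → ξ₁ = 9.673 mol/min.
Conversion of Q: 2ξ₁ + 1ξ₂ = 0.495 × 73.84 = 36.55 → ξ₂ = 17.2 mol/min.
Outlet amounts (n = n₀ + Σ ν·ξ):
  Q: 73.84 − 2(9.673) − 1(17.2) = 37.29
  R: 0 + 2(9.673) = 19.35
  P: 0 + 1(17.2) = 17.2
  U: 0 + 1(17.2) = 17.2
Total out = 37.29 + 19.35 + 17.2 + 17.2 = 91.04 mol/min.

91 mol/min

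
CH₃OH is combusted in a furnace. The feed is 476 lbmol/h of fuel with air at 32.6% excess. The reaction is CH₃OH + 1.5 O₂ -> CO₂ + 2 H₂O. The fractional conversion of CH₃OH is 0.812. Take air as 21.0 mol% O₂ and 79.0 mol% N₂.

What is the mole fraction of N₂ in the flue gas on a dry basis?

Stoichiometric O₂ = 1.5 × 476 = 714 lbmol/h; O₂ fed = 714 × 1.326 = 946.8 lbmol/h.
N₂ fed = 946.8 × 79/21 = 3562 lbmol/h.
Fuel reacted = 0.812 × 476 → ξ = 386.5 lbmol/h.
Outlet (n = n₀ + ν ξ):
  CH₃OH: 476 − 1(386.5) = 89.49
  O₂: 946.8 − 1.5(386.5) = 367
  N₂: 3562 (inert)
  CO₂: 0 + 1(386.5) = 386.5
  H₂O: 0 + 2(386.5) = 773
Dry total = 4405 lbmol/h; y_N₂ (dry) = 3562 / 4405 = 0.8086.

0.809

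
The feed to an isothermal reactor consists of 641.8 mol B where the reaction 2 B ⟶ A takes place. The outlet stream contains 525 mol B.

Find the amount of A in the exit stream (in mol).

58.4 mol

For B: n = n₀ − 2ξ → 525 = 641.8 − 2ξ, giving ξ = 58.4 mol.
Outlet amounts (n = n₀ + ν ξ):
  B: 641.8 − 2(58.4) = 525
  A: 0 + 1(58.4) = 58.4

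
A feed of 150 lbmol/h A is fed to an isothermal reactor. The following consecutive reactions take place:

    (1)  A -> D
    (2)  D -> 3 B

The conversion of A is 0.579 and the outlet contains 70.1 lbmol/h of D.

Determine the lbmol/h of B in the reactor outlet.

Conversion of A: A consumed = 1ξ₁ = 0.579 × 150 → ξ₁ = 86.85 lbmol/h.
D balance: n_D = 0 + 1ξ₁ − 1ξ₂ = 70.1 → ξ₂ = (1·86.85 − 70.1)/1 = 16.75 lbmol/h.
Outlet amounts (n = n₀ + Σ ν·ξ):
  A: 150 − 1(86.85) = 63.15
  D: 0 + 1(86.85) − 1(16.75) = 70.1
  B: 0 + 3(16.75) = 50.25

50.2 lbmol/h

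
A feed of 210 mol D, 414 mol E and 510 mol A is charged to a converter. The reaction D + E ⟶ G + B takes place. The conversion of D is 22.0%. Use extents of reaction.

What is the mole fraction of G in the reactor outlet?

D reacted = 0.22 × 210 = 46.2 mol; ν_D = −1, so ξ = 46.2/1 = 46.2 mol.
Outlet amounts (n = n₀ + ν ξ):
  D: 210 − 1(46.2) = 163.8
  E: 414 − 1(46.2) = 367.8
  G: 0 + 1(46.2) = 46.2
  B: 0 + 1(46.2) = 46.2
  A: 510 (inert)
Total out = 1134 mol; y_G = 46.2 / 1134 = 0.04074.

0.0407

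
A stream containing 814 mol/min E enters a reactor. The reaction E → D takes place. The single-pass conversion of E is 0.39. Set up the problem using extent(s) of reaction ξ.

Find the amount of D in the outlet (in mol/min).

317 mol/min

E reacted = 0.39 × 814 = 317.5 mol/min; ν_E = −1, so ξ = 317.5/1 = 317.5 mol/min.
Outlet amounts (n = n₀ + ν ξ):
  E: 814 − 1(317.5) = 496.5
  D: 0 + 1(317.5) = 317.5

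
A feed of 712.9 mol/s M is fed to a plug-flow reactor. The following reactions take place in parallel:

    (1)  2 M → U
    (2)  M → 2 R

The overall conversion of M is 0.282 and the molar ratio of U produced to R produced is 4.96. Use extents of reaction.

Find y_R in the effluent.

Conversion of M: M consumed = 0.282 × 712.9 = 201 mol/s = 2ξ₁ + 1ξ₂.
Selectivity: 1ξ₁ / (2ξ₂) = 4.96 → ξ₁ = 9.92 ξ₂.
Substitute: (2·9.92 + 1) ξ₂ = 201 → ξ₂ = 9.647 mol/s, ξ₁ = 95.7 mol/s.
Outlet amounts (n = n₀ + Σ ν·ξ):
  M: 712.9 − 2(95.7) − 1(9.647) = 511.9
  U: 0 + 1(95.7) = 95.7
  R: 0 + 2(9.647) = 19.29
Total out = 626.9 mol/s; y_R = 19.29 / 626.9 = 0.03078.

0.0308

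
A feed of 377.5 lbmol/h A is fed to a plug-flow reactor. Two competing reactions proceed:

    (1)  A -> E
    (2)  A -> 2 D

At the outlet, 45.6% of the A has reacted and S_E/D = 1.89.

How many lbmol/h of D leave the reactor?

Conversion of A: A consumed = 0.456 × 377.5 = 172.1 lbmol/h = 1ξ₁ + 1ξ₂.
Selectivity: 1ξ₁ / (2ξ₂) = 1.89 → ξ₁ = 3.78 ξ₂.
Substitute: (1·3.78 + 1) ξ₂ = 172.1 → ξ₂ = 36.01 lbmol/h, ξ₁ = 136.1 lbmol/h.
Outlet amounts (n = n₀ + Σ ν·ξ):
  A: 377.5 − 1(136.1) − 1(36.01) = 205.4
  E: 0 + 1(136.1) = 136.1
  D: 0 + 2(36.01) = 72.03

72 lbmol/h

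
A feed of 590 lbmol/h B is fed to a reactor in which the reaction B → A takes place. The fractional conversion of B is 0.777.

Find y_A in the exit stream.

0.777

B reacted = 0.777 × 590 = 458.4 lbmol/h; ν_B = −1, so ξ = 458.4/1 = 458.4 lbmol/h.
Outlet amounts (n = n₀ + ν ξ):
  B: 590 − 1(458.4) = 131.6
  A: 0 + 1(458.4) = 458.4
Total out = 590 lbmol/h; y_A = 458.4 / 590 = 0.777.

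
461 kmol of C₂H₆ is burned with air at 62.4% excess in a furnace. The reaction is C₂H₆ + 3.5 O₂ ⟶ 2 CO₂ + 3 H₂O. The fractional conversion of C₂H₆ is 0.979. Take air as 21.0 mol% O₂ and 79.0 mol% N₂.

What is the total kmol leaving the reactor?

Stoichiometric O₂ = 3.5 × 461 = 1614 kmol; O₂ fed = 1614 × 1.624 = 2620 kmol.
N₂ fed = 2620 × 79/21 = 9857 kmol.
Fuel reacted = 0.979 × 461 → ξ = 451.3 kmol.
Outlet (n = n₀ + ν ξ):
  C₂H₆: 461 − 1(451.3) = 9.681
  O₂: 2620 − 3.5(451.3) = 1041
  N₂: 9857 (inert)
  CO₂: 0 + 2(451.3) = 902.6
  H₂O: 0 + 3(451.3) = 1354
Total out = 9.681 + 1041 + 9857 + 902.6 + 1354 = 13160 kmol.

13200 kmol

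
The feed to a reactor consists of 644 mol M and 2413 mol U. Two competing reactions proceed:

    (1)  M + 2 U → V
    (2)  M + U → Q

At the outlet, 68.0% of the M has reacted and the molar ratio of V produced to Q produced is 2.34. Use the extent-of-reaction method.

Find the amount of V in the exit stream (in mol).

Conversion of M: M consumed = 0.68 × 644 = 437.9 mol = 1ξ₁ + 1ξ₂.
Selectivity: 1ξ₁ / (1ξ₂) = 2.34 → ξ₁ = 2.34 ξ₂.
Substitute: (1·2.34 + 1) ξ₂ = 437.9 → ξ₂ = 131.1 mol, ξ₁ = 306.8 mol.
Outlet amounts (n = n₀ + Σ ν·ξ):
  M: 644 − 1(306.8) − 1(131.1) = 206.1
  U: 2413 − 2(306.8) − 1(131.1) = 1668
  V: 0 + 1(306.8) = 306.8
  Q: 0 + 1(131.1) = 131.1

307 mol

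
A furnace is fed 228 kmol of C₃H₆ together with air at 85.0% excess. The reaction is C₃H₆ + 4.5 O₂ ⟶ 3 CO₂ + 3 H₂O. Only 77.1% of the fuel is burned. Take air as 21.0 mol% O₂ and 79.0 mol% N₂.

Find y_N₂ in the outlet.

Stoichiometric O₂ = 4.5 × 228 = 1026 kmol; O₂ fed = 1026 × 1.850 = 1898 kmol.
N₂ fed = 1898 × 79/21 = 7140 kmol.
Fuel reacted = 0.771 × 228 → ξ = 175.8 kmol.
Outlet (n = n₀ + ν ξ):
  C₃H₆: 228 − 1(175.8) = 52.21
  O₂: 1898 − 4.5(175.8) = 1107
  N₂: 7140 (inert)
  CO₂: 0 + 3(175.8) = 527.4
  H₂O: 0 + 3(175.8) = 527.4
Total out = 9354 kmol; y_N₂ = 7140 / 9354 = 0.7633.

0.763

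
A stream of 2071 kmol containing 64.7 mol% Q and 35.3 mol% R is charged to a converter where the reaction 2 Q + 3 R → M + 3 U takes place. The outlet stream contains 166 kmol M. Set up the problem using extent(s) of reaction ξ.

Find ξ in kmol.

For M: n = n₀ + 1ξ → 166 = 0 + 1ξ, giving ξ = 166 kmol.
Outlet amounts (n = n₀ + ν ξ):
  Q: 1340 − 2(166) = 1008
  R: 731.1 − 3(166) = 233.1
  M: 0 + 1(166) = 166
  U: 0 + 3(166) = 498

ξ = 166 kmol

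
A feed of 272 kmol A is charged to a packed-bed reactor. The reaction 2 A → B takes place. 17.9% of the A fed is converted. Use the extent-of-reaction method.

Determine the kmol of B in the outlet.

A reacted = 0.179 × 272 = 48.69 kmol; ν_A = −2, so ξ = 48.69/2 = 24.34 kmol.
Outlet amounts (n = n₀ + ν ξ):
  A: 272 − 2(24.34) = 223.3
  B: 0 + 1(24.34) = 24.34

24.3 kmol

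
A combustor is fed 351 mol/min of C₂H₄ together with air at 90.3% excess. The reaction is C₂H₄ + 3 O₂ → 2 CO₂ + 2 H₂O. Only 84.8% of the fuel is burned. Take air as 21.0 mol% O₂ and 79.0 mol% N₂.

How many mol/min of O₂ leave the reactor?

1110 mol/min

Stoichiometric O₂ = 3 × 351 = 1053 mol/min; O₂ fed = 1053 × 1.903 = 2004 mol/min.
N₂ fed = 2004 × 79/21 = 7538 mol/min.
Fuel reacted = 0.848 × 351 → ξ = 297.6 mol/min.
Outlet (n = n₀ + ν ξ):
  C₂H₄: 351 − 1(297.6) = 53.35
  O₂: 2004 − 3(297.6) = 1111
  N₂: 7538 (inert)
  CO₂: 0 + 2(297.6) = 595.3
  H₂O: 0 + 2(297.6) = 595.3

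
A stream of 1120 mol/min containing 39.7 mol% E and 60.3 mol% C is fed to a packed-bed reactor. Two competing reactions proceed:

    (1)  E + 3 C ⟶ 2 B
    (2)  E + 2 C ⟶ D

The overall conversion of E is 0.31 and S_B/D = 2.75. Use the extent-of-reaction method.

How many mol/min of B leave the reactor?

160 mol/min

Conversion of E: E consumed = 0.31 × 444.6 = 137.8 mol/min = 1ξ₁ + 1ξ₂.
Selectivity: 2ξ₁ / (1ξ₂) = 2.75 → ξ₁ = 1.375 ξ₂.
Substitute: (1·1.375 + 1) ξ₂ = 137.8 → ξ₂ = 58.04 mol/min, ξ₁ = 79.8 mol/min.
Outlet amounts (n = n₀ + Σ ν·ξ):
  E: 444.6 − 1(79.8) − 1(58.04) = 306.8
  C: 675.4 − 3(79.8) − 2(58.04) = 319.9
  B: 0 + 2(79.8) = 159.6
  D: 0 + 1(58.04) = 58.04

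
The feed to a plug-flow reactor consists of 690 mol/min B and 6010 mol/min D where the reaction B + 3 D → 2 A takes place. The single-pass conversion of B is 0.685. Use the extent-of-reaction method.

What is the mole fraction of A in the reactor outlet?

0.164

B reacted = 0.685 × 690 = 472.7 mol/min; ν_B = −1, so ξ = 472.7/1 = 472.7 mol/min.
Outlet amounts (n = n₀ + ν ξ):
  B: 690 − 1(472.7) = 217.3
  D: 6010 − 3(472.7) = 4592
  A: 0 + 2(472.7) = 945.3
Total out = 5755 mol/min; y_A = 945.3 / 5755 = 0.1643.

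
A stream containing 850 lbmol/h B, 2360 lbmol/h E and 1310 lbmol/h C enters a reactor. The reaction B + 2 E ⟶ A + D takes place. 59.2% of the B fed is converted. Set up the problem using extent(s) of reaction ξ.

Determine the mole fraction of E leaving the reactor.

0.337

B reacted = 0.592 × 850 = 503.2 lbmol/h; ν_B = −1, so ξ = 503.2/1 = 503.2 lbmol/h.
Outlet amounts (n = n₀ + ν ξ):
  B: 850 − 1(503.2) = 346.8
  E: 2360 − 2(503.2) = 1354
  A: 0 + 1(503.2) = 503.2
  D: 0 + 1(503.2) = 503.2
  C: 1310 (inert)
Total out = 4017 lbmol/h; y_E = 1354 / 4017 = 0.337.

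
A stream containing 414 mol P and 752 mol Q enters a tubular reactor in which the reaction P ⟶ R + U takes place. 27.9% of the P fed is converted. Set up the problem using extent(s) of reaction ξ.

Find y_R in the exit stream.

0.0901

P reacted = 0.279 × 414 = 115.5 mol; ν_P = −1, so ξ = 115.5/1 = 115.5 mol.
Outlet amounts (n = n₀ + ν ξ):
  P: 414 − 1(115.5) = 298.5
  R: 0 + 1(115.5) = 115.5
  U: 0 + 1(115.5) = 115.5
  Q: 752 (inert)
Total out = 1282 mol; y_R = 115.5 / 1282 = 0.09013.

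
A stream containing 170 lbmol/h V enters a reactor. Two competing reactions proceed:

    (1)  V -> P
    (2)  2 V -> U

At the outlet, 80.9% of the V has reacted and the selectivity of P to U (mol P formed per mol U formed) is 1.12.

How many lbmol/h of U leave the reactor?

44.1 lbmol/h

Conversion of V: V consumed = 0.809 × 170 = 137.5 lbmol/h = 1ξ₁ + 2ξ₂.
Selectivity: 1ξ₁ / (1ξ₂) = 1.12 → ξ₁ = 1.12 ξ₂.
Substitute: (1·1.12 + 2) ξ₂ = 137.5 → ξ₂ = 44.08 lbmol/h, ξ₁ = 49.37 lbmol/h.
Outlet amounts (n = n₀ + Σ ν·ξ):
  V: 170 − 1(49.37) − 2(44.08) = 32.47
  P: 0 + 1(49.37) = 49.37
  U: 0 + 1(44.08) = 44.08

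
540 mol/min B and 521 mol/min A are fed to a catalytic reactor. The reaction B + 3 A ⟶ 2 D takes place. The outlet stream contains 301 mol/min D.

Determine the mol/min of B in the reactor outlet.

For D: n = n₀ + 2ξ → 301 = 0 + 2ξ, giving ξ = 150.5 mol/min.
Outlet amounts (n = n₀ + ν ξ):
  B: 540 − 1(150.5) = 389.5
  A: 521 − 3(150.5) = 69.5
  D: 0 + 2(150.5) = 301

390 mol/min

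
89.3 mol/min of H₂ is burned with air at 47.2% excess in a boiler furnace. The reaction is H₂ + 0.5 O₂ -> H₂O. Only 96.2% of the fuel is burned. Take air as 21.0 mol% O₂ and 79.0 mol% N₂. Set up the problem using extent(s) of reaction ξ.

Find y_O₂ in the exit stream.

0.0634

Stoichiometric O₂ = 0.5 × 89.3 = 44.65 mol/min; O₂ fed = 44.65 × 1.472 = 65.72 mol/min.
N₂ fed = 65.72 × 79/21 = 247.3 mol/min.
Fuel reacted = 0.962 × 89.3 → ξ = 85.91 mol/min.
Outlet (n = n₀ + ν ξ):
  H₂: 89.3 − 1(85.91) = 3.393
  O₂: 65.72 − 0.5(85.91) = 22.77
  N₂: 247.3 (inert)
  H₂O: 0 + 1(85.91) = 85.91
Total out = 359.3 mol/min; y_O₂ = 22.77 / 359.3 = 0.06337.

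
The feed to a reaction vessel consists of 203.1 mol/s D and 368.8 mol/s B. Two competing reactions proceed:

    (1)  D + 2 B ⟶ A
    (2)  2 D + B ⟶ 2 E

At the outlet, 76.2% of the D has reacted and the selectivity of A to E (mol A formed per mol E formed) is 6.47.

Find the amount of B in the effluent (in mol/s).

Conversion of D: D consumed = 0.762 × 203.1 = 154.8 mol/s = 1ξ₁ + 2ξ₂.
Selectivity: 1ξ₁ / (2ξ₂) = 6.47 → ξ₁ = 12.94 ξ₂.
Substitute: (1·12.94 + 2) ξ₂ = 154.8 → ξ₂ = 10.36 mol/s, ξ₁ = 134 mol/s.
Outlet amounts (n = n₀ + Σ ν·ξ):
  D: 203.1 − 1(134) − 2(10.36) = 48.34
  B: 368.8 − 2(134) − 1(10.36) = 90.35
  A: 0 + 1(134) = 134
  E: 0 + 2(10.36) = 20.72

90.4 mol/s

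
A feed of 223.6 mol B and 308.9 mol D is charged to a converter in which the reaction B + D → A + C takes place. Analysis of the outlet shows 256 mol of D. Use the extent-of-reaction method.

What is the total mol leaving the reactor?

For D: n = n₀ − 1ξ → 256 = 308.9 − 1ξ, giving ξ = 52.9 mol.
Outlet amounts (n = n₀ + ν ξ):
  B: 223.6 − 1(52.9) = 170.7
  D: 308.9 − 1(52.9) = 256
  A: 0 + 1(52.9) = 52.9
  C: 0 + 1(52.9) = 52.9
Total out = 170.7 + 256 + 52.9 + 52.9 = 532.5 mol.

532 mol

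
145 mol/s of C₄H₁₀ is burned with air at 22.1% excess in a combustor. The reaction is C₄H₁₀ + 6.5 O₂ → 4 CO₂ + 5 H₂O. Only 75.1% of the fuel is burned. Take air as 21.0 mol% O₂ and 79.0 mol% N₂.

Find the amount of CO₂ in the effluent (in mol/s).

436 mol/s

Stoichiometric O₂ = 6.5 × 145 = 942.5 mol/s; O₂ fed = 942.5 × 1.221 = 1151 mol/s.
N₂ fed = 1151 × 79/21 = 4329 mol/s.
Fuel reacted = 0.751 × 145 → ξ = 108.9 mol/s.
Outlet (n = n₀ + ν ξ):
  C₄H₁₀: 145 − 1(108.9) = 36.11
  O₂: 1151 − 6.5(108.9) = 443
  N₂: 4329 (inert)
  CO₂: 0 + 4(108.9) = 435.6
  H₂O: 0 + 5(108.9) = 544.5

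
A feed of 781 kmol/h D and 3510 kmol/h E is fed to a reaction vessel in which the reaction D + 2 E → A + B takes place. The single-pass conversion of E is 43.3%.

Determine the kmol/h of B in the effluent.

E reacted = 0.433 × 3510 = 1520 kmol/h; ν_E = −2, so ξ = 1520/2 = 759.9 kmol/h.
Outlet amounts (n = n₀ + ν ξ):
  D: 781 − 1(759.9) = 21.09
  E: 3510 − 2(759.9) = 1990
  A: 0 + 1(759.9) = 759.9
  B: 0 + 1(759.9) = 759.9

760 kmol/h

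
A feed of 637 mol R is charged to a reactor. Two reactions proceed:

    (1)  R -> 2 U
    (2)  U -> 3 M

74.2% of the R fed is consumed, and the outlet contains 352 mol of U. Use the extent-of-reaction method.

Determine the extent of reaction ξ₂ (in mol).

ξ₂ = 593 mol

Conversion of R: R consumed = 1ξ₁ = 0.742 × 637 → ξ₁ = 472.7 mol.
U balance: n_U = 0 + 2ξ₁ − 1ξ₂ = 352 → ξ₂ = (2·472.7 − 352)/1 = 593.3 mol.
Outlet amounts (n = n₀ + Σ ν·ξ):
  R: 637 − 1(472.7) = 164.3
  U: 0 + 2(472.7) − 1(593.3) = 352
  M: 0 + 3(593.3) = 1780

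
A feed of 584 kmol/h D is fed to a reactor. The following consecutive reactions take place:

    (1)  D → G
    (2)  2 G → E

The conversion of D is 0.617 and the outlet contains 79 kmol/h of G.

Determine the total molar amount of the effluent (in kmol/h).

443 kmol/h

Conversion of D: D consumed = 1ξ₁ = 0.617 × 584 → ξ₁ = 360.3 kmol/h.
G balance: n_G = 0 + 1ξ₁ − 2ξ₂ = 79 → ξ₂ = (1·360.3 − 79)/2 = 140.7 kmol/h.
Outlet amounts (n = n₀ + Σ ν·ξ):
  D: 584 − 1(360.3) = 223.7
  G: 0 + 1(360.3) − 2(140.7) = 79
  E: 0 + 1(140.7) = 140.7
Total out = 223.7 + 79 + 140.7 = 443.3 kmol/h.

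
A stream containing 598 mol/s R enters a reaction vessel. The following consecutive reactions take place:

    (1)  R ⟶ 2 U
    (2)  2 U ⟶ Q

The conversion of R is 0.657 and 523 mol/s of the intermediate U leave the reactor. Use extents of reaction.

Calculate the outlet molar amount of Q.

131 mol/s

Conversion of R: R consumed = 1ξ₁ = 0.657 × 598 → ξ₁ = 392.9 mol/s.
U balance: n_U = 0 + 2ξ₁ − 2ξ₂ = 523 → ξ₂ = (2·392.9 − 523)/2 = 131.4 mol/s.
Outlet amounts (n = n₀ + Σ ν·ξ):
  R: 598 − 1(392.9) = 205.1
  U: 0 + 2(392.9) − 2(131.4) = 523
  Q: 0 + 1(131.4) = 131.4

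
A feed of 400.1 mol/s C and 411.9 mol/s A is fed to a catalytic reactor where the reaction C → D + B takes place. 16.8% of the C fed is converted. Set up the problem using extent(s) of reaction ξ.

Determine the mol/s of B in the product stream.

67.2 mol/s

C reacted = 0.168 × 400.1 = 67.22 mol/s; ν_C = −1, so ξ = 67.22/1 = 67.22 mol/s.
Outlet amounts (n = n₀ + ν ξ):
  C: 400.1 − 1(67.22) = 332.9
  D: 0 + 1(67.22) = 67.22
  B: 0 + 1(67.22) = 67.22
  A: 411.9 (inert)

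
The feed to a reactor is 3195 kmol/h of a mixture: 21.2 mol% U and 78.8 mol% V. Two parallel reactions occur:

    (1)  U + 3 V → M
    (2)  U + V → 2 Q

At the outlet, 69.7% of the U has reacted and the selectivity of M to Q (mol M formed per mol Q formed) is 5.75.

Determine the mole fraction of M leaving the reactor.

0.23

Conversion of U: U consumed = 0.697 × 677.3 = 472.1 kmol/h = 1ξ₁ + 1ξ₂.
Selectivity: 1ξ₁ / (2ξ₂) = 5.75 → ξ₁ = 11.5 ξ₂.
Substitute: (1·11.5 + 1) ξ₂ = 472.1 → ξ₂ = 37.77 kmol/h, ξ₁ = 434.3 kmol/h.
Outlet amounts (n = n₀ + Σ ν·ξ):
  U: 677.3 − 1(434.3) − 1(37.77) = 205.2
  V: 2518 − 3(434.3) − 1(37.77) = 1177
  M: 0 + 1(434.3) = 434.3
  Q: 0 + 2(37.77) = 75.54
Total out = 1892 kmol/h; y_M = 434.3 / 1892 = 0.2296.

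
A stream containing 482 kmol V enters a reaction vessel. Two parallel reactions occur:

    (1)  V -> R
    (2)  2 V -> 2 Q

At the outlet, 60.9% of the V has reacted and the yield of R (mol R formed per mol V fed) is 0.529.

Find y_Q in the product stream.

Yield of R: 1ξ₁ / 482 = 0.529 → ξ₁ = 255 kmol.
Conversion of V: 1ξ₁ + 2ξ₂ = 0.609 × 482 = 293.5 → ξ₂ = 19.28 kmol.
Outlet amounts (n = n₀ + Σ ν·ξ):
  V: 482 − 1(255) − 2(19.28) = 188.5
  R: 0 + 1(255) = 255
  Q: 0 + 2(19.28) = 38.56
Total out = 482 kmol; y_Q = 38.56 / 482 = 0.08.

0.08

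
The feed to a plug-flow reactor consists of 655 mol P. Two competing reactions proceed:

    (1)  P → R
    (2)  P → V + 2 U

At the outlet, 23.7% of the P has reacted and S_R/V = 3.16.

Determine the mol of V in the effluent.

Conversion of P: P consumed = 0.237 × 655 = 155.2 mol = 1ξ₁ + 1ξ₂.
Selectivity: 1ξ₁ / (1ξ₂) = 3.16 → ξ₁ = 3.16 ξ₂.
Substitute: (1·3.16 + 1) ξ₂ = 155.2 → ξ₂ = 37.32 mol, ξ₁ = 117.9 mol.
Outlet amounts (n = n₀ + Σ ν·ξ):
  P: 655 − 1(117.9) − 1(37.32) = 499.8
  R: 0 + 1(117.9) = 117.9
  V: 0 + 1(37.32) = 37.32
  U: 0 + 2(37.32) = 74.63

37.3 mol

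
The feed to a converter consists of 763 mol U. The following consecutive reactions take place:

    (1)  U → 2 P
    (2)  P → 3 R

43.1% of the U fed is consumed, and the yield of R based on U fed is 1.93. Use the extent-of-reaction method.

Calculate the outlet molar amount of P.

167 mol

Conversion of U: U consumed = 1ξ₁ = 0.431 × 763 → ξ₁ = 328.9 mol.
Yield of R: 3ξ₂ / 763 = 1.93 → ξ₂ = 490.9 mol.
Outlet amounts (n = n₀ + Σ ν·ξ):
  U: 763 − 1(328.9) = 434.1
  P: 0 + 2(328.9) − 1(490.9) = 166.8
  R: 0 + 3(490.9) = 1473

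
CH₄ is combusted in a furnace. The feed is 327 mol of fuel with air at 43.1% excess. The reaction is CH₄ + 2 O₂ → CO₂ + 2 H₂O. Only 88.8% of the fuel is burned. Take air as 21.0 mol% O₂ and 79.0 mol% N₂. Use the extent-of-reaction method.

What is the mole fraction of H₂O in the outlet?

0.121

Stoichiometric O₂ = 2 × 327 = 654 mol; O₂ fed = 654 × 1.431 = 935.9 mol.
N₂ fed = 935.9 × 79/21 = 3521 mol.
Fuel reacted = 0.888 × 327 → ξ = 290.4 mol.
Outlet (n = n₀ + ν ξ):
  CH₄: 327 − 1(290.4) = 36.62
  O₂: 935.9 − 2(290.4) = 355.1
  N₂: 3521 (inert)
  CO₂: 0 + 1(290.4) = 290.4
  H₂O: 0 + 2(290.4) = 580.8
Total out = 4784 mol; y_H₂O = 580.8 / 4784 = 0.1214.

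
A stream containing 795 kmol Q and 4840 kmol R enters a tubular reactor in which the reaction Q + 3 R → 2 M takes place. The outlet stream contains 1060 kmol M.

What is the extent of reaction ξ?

ξ = 530 kmol

For M: n = n₀ + 2ξ → 1060 = 0 + 2ξ, giving ξ = 530 kmol.
Outlet amounts (n = n₀ + ν ξ):
  Q: 795 − 1(530) = 265
  R: 4840 − 3(530) = 3250
  M: 0 + 2(530) = 1060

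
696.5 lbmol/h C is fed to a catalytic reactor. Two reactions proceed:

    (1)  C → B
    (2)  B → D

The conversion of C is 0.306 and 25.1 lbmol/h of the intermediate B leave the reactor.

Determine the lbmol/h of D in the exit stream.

188 lbmol/h

Conversion of C: C consumed = 1ξ₁ = 0.306 × 696.5 → ξ₁ = 213.1 lbmol/h.
B balance: n_B = 0 + 1ξ₁ − 1ξ₂ = 25.1 → ξ₂ = (1·213.1 − 25.1)/1 = 188 lbmol/h.
Outlet amounts (n = n₀ + Σ ν·ξ):
  C: 696.5 − 1(213.1) = 483.4
  B: 0 + 1(213.1) − 1(188) = 25.1
  D: 0 + 1(188) = 188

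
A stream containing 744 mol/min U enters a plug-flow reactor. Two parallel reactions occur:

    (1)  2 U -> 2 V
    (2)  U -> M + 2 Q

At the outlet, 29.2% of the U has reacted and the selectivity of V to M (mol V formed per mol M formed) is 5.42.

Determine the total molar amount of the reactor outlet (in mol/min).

Conversion of U: U consumed = 0.292 × 744 = 217.2 mol/min = 2ξ₁ + 1ξ₂.
Selectivity: 2ξ₁ / (1ξ₂) = 5.42 → ξ₁ = 2.71 ξ₂.
Substitute: (2·2.71 + 1) ξ₂ = 217.2 → ξ₂ = 33.84 mol/min, ξ₁ = 91.7 mol/min.
Outlet amounts (n = n₀ + Σ ν·ξ):
  U: 744 − 2(91.7) − 1(33.84) = 526.8
  V: 0 + 2(91.7) = 183.4
  M: 0 + 1(33.84) = 33.84
  Q: 0 + 2(33.84) = 67.68
Total out = 526.8 + 183.4 + 33.84 + 67.68 = 811.7 mol/min.

812 mol/min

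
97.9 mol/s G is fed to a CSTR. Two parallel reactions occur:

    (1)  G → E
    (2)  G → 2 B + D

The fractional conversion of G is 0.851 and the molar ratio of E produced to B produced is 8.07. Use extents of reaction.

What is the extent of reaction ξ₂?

ξ₂ = 4.86 mol/s

Conversion of G: G consumed = 0.851 × 97.9 = 83.31 mol/s = 1ξ₁ + 1ξ₂.
Selectivity: 1ξ₁ / (2ξ₂) = 8.07 → ξ₁ = 16.14 ξ₂.
Substitute: (1·16.14 + 1) ξ₂ = 83.31 → ξ₂ = 4.861 mol/s, ξ₁ = 78.45 mol/s.
Outlet amounts (n = n₀ + Σ ν·ξ):
  G: 97.9 − 1(78.45) − 1(4.861) = 14.59
  E: 0 + 1(78.45) = 78.45
  B: 0 + 2(4.861) = 9.721
  D: 0 + 1(4.861) = 4.861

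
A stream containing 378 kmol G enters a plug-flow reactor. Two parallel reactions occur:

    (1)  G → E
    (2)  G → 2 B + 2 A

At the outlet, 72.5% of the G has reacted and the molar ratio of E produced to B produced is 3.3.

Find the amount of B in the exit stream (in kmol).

72.1 kmol

Conversion of G: G consumed = 0.725 × 378 = 274.1 kmol = 1ξ₁ + 1ξ₂.
Selectivity: 1ξ₁ / (2ξ₂) = 3.3 → ξ₁ = 6.6 ξ₂.
Substitute: (1·6.6 + 1) ξ₂ = 274.1 → ξ₂ = 36.06 kmol, ξ₁ = 238 kmol.
Outlet amounts (n = n₀ + Σ ν·ξ):
  G: 378 − 1(238) − 1(36.06) = 103.9
  E: 0 + 1(238) = 238
  B: 0 + 2(36.06) = 72.12
  A: 0 + 2(36.06) = 72.12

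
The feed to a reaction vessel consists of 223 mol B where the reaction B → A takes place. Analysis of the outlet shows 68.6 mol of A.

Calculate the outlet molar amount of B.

154 mol

For A: n = n₀ + 1ξ → 68.6 = 0 + 1ξ, giving ξ = 68.6 mol.
Outlet amounts (n = n₀ + ν ξ):
  B: 223 − 1(68.6) = 154.4
  A: 0 + 1(68.6) = 68.6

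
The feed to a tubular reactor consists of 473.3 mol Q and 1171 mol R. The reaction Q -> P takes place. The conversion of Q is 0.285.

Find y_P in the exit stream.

Q reacted = 0.285 × 473.3 = 134.9 mol; ν_Q = −1, so ξ = 134.9/1 = 134.9 mol.
Outlet amounts (n = n₀ + ν ξ):
  Q: 473.3 − 1(134.9) = 338.4
  P: 0 + 1(134.9) = 134.9
  R: 1171 (inert)
Total out = 1644 mol; y_P = 134.9 / 1644 = 0.08204.

0.082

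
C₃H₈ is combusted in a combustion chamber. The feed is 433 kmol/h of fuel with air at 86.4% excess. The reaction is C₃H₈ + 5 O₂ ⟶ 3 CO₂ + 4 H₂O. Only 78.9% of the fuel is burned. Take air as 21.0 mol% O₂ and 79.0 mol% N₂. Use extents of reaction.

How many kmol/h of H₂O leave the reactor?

Stoichiometric O₂ = 5 × 433 = 2165 kmol/h; O₂ fed = 2165 × 1.864 = 4036 kmol/h.
N₂ fed = 4036 × 79/21 = 15180 kmol/h.
Fuel reacted = 0.789 × 433 → ξ = 341.6 kmol/h.
Outlet (n = n₀ + ν ξ):
  C₃H₈: 433 − 1(341.6) = 91.36
  O₂: 4036 − 5(341.6) = 2327
  N₂: 15180 (inert)
  CO₂: 0 + 3(341.6) = 1025
  H₂O: 0 + 4(341.6) = 1367

1370 kmol/h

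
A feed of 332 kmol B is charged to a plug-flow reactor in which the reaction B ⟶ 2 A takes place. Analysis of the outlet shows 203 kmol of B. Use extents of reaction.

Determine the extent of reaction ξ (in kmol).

ξ = 129 kmol

For B: n = n₀ − 1ξ → 203 = 332 − 1ξ, giving ξ = 129 kmol.
Outlet amounts (n = n₀ + ν ξ):
  B: 332 − 1(129) = 203
  A: 0 + 2(129) = 258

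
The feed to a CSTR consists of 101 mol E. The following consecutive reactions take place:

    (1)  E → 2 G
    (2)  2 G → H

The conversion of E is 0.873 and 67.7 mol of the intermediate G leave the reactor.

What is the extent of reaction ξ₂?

ξ₂ = 54.3 mol

Conversion of E: E consumed = 1ξ₁ = 0.873 × 101 → ξ₁ = 88.17 mol.
G balance: n_G = 0 + 2ξ₁ − 2ξ₂ = 67.7 → ξ₂ = (2·88.17 − 67.7)/2 = 54.32 mol.
Outlet amounts (n = n₀ + Σ ν·ξ):
  E: 101 − 1(88.17) = 12.83
  G: 0 + 2(88.17) − 2(54.32) = 67.7
  H: 0 + 1(54.32) = 54.32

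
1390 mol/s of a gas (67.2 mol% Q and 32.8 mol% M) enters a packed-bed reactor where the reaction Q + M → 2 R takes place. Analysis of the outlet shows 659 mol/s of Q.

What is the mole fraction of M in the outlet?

0.13

For Q: n = n₀ − 1ξ → 659 = 934.1 − 1ξ, giving ξ = 275.1 mol/s.
Outlet amounts (n = n₀ + ν ξ):
  Q: 934.1 − 1(275.1) = 659
  M: 455.9 − 1(275.1) = 180.8
  R: 0 + 2(275.1) = 550.2
Total out = 1390 mol/s; y_M = 180.8 / 1390 = 0.1301.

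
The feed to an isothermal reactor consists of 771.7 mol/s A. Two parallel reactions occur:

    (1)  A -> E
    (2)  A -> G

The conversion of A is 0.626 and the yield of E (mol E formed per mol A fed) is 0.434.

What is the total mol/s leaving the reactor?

Yield of E: 1ξ₁ / 771.7 = 0.434 → ξ₁ = 334.9 mol/s.
Conversion of A: 1ξ₁ + 1ξ₂ = 0.626 × 771.7 = 483.1 → ξ₂ = 148.2 mol/s.
Outlet amounts (n = n₀ + Σ ν·ξ):
  A: 771.7 − 1(334.9) − 1(148.2) = 288.6
  E: 0 + 1(334.9) = 334.9
  G: 0 + 1(148.2) = 148.2
Total out = 288.6 + 334.9 + 148.2 = 771.7 mol/s.

772 mol/s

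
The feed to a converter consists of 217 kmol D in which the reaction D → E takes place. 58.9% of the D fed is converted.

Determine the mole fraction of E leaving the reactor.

D reacted = 0.589 × 217 = 127.8 kmol; ν_D = −1, so ξ = 127.8/1 = 127.8 kmol.
Outlet amounts (n = n₀ + ν ξ):
  D: 217 − 1(127.8) = 89.19
  E: 0 + 1(127.8) = 127.8
Total out = 217 kmol; y_E = 127.8 / 217 = 0.589.

0.589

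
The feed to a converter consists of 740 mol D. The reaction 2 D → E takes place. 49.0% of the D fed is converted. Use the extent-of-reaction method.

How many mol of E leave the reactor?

D reacted = 0.49 × 740 = 362.6 mol; ν_D = −2, so ξ = 362.6/2 = 181.3 mol.
Outlet amounts (n = n₀ + ν ξ):
  D: 740 − 2(181.3) = 377.4
  E: 0 + 1(181.3) = 181.3

181 mol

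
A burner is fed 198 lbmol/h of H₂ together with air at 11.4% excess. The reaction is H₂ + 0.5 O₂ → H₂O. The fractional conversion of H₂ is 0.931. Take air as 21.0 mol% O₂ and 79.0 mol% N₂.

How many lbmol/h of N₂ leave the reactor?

415 lbmol/h

Stoichiometric O₂ = 0.5 × 198 = 99 lbmol/h; O₂ fed = 99 × 1.114 = 110.3 lbmol/h.
N₂ fed = 110.3 × 79/21 = 414.9 lbmol/h.
Fuel reacted = 0.931 × 198 → ξ = 184.3 lbmol/h.
Outlet (n = n₀ + ν ξ):
  H₂: 198 − 1(184.3) = 13.66
  O₂: 110.3 − 0.5(184.3) = 18.12
  N₂: 414.9 (inert)
  H₂O: 0 + 1(184.3) = 184.3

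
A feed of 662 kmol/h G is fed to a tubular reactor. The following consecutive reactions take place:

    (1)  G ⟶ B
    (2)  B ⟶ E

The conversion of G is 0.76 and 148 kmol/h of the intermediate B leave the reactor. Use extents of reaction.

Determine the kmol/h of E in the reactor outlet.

355 kmol/h

Conversion of G: G consumed = 1ξ₁ = 0.76 × 662 → ξ₁ = 503.1 kmol/h.
B balance: n_B = 0 + 1ξ₁ − 1ξ₂ = 148 → ξ₂ = (1·503.1 − 148)/1 = 355.1 kmol/h.
Outlet amounts (n = n₀ + Σ ν·ξ):
  G: 662 − 1(503.1) = 158.9
  B: 0 + 1(503.1) − 1(355.1) = 148
  E: 0 + 1(355.1) = 355.1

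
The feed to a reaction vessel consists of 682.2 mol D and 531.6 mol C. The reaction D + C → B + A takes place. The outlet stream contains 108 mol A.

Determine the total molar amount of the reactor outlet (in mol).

1210 mol

For A: n = n₀ + 1ξ → 108 = 0 + 1ξ, giving ξ = 108 mol.
Outlet amounts (n = n₀ + ν ξ):
  D: 682.2 − 1(108) = 574.2
  C: 531.6 − 1(108) = 423.6
  B: 0 + 1(108) = 108
  A: 0 + 1(108) = 108
Total out = 574.2 + 423.6 + 108 + 108 = 1214 mol.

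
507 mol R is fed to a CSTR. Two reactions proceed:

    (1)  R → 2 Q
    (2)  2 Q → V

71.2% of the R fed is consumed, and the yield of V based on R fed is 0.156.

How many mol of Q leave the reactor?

Conversion of R: R consumed = 1ξ₁ = 0.712 × 507 → ξ₁ = 361 mol.
Yield of V: 1ξ₂ / 507 = 0.156 → ξ₂ = 79.09 mol.
Outlet amounts (n = n₀ + Σ ν·ξ):
  R: 507 − 1(361) = 146
  Q: 0 + 2(361) − 2(79.09) = 563.8
  V: 0 + 1(79.09) = 79.09

564 mol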